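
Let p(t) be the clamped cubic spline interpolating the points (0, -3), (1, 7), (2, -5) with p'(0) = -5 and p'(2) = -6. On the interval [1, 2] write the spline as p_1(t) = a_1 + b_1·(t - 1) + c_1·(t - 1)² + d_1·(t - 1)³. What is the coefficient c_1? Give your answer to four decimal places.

Write m_i for p''(x_i). With h_i = 1, 1 and divided differences Δ_i = 10, -12, the continuity of p' gives the tridiagonal system
  1·m_0 + 4·m_1 + 1·m_2 = 6(Δ_1 - Δ_0) = -132
Clamped end conditions give two more equations: 2h_0·m_0 + h_0·m_1 = 6(Δ_0 - p'(0)) = 90 and h_1·m_1 + 2h_1·m_2 = 6(p'(2) - Δ_1) = 36.
Solving the tridiagonal system: m_0 = 155/2, m_1 = -65, m_2 = 101/2.
On [1, 2], with p_1(t) = a_1 + b_1·(t - 1) + c_1·(t - 1)² + d_1·(t - 1)³: c_1 = m_1/2 = -65/2, d_1 = (m_2 - m_1)/(6h_1) = 77/4, b_1 = Δ_1 - h_1(2m_1 + m_2)/6 = 5/4.

-32.5000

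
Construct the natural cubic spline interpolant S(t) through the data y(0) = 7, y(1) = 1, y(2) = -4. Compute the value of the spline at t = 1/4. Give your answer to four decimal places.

5.4414

Let M_i = S''(x_i). Step sizes h_i = 1, 1; slopes of the chords Δ_i = (y_(i+1) - y_i)/h_i = -6, -5.
  1·M_0 + 4·M_1 + 1·M_2 = 6(Δ_1 - Δ_0) = 6
Natural end conditions: M_0 = M_2 = 0.
Solving the tridiagonal system: M_0 = 0, M_1 = 3/2, M_2 = 0.
On [0, 1], S(t) = 7 - 25/4·t + 0·t² + 1/4·t³.
With t = 1/4: S(1/4) = 1393/256.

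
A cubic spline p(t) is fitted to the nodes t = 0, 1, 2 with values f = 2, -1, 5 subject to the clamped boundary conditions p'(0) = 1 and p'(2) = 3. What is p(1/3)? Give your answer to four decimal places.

1.2778

Let m_i = p''(x_i). Step sizes h_i = 1, 1; slopes of the chords Δ_i = (y_(i+1) - y_i)/h_i = -3, 6.
  1·m_0 + 4·m_1 + 1·m_2 = 6(Δ_1 - Δ_0) = 54
Clamped end conditions give two more equations: 2h_0·m_0 + h_0·m_1 = 6(Δ_0 - p'(0)) = -24 and h_1·m_1 + 2h_1·m_2 = 6(p'(2) - Δ_1) = -18.
Solving: m_0 = -49/2, m_1 = 25, m_2 = -43/2.
On [0, 1], p(t) = 2 + 1·t - 49/4·t² + 33/4·t³.
With t = 1/3: p(1/3) = 23/18.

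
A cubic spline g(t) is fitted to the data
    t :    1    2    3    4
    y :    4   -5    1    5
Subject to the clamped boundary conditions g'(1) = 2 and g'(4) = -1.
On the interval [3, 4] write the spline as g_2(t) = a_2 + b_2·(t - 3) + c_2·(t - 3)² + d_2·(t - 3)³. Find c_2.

Put σ_i = g'' at the i-th knot. Here h = (1, 1, 1) and Δ = (-9, 6, 4), so the interior equations h_(i-1)·σ_(i-1) + 2(h_(i-1)+h_i)·σ_i + h_i·σ_(i+1) = 6(Δ_i − Δ_(i-1)) read
  1·σ_0 + 4·σ_1 + 1·σ_2 = 6(Δ_1 - Δ_0) = 90
  1·σ_1 + 4·σ_2 + 1·σ_3 = 6(Δ_2 - Δ_1) = -12
Clamped end conditions give two more equations: 2h_0·σ_0 + h_0·σ_1 = 6(Δ_0 - g'(1)) = -66 and h_2·σ_2 + 2h_2·σ_3 = 6(g'(4) - Δ_2) = -30.
Solving the tridiagonal system: σ_0 = -52, σ_1 = 38, σ_2 = -10, σ_3 = -10.
On [3, 4], with g_2(t) = a_2 + b_2·(t - 3) + c_2·(t - 3)² + d_2·(t - 3)³: c_2 = σ_2/2 = -5, d_2 = (σ_3 - σ_2)/(6h_2) = 0, b_2 = Δ_2 - h_2(2σ_2 + σ_3)/6 = 9.

-5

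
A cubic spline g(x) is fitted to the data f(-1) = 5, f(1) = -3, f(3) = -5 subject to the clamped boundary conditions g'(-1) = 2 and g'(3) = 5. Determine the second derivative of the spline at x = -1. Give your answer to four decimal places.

-10.5000

Write M_i for g''(x_i). With h_i = 2, 2 and divided differences Δ_i = -4, -1, the continuity of g' gives the tridiagonal system
  2·M_0 + 8·M_1 + 2·M_2 = 6(Δ_1 - Δ_0) = 18
Clamped end conditions give two more equations: 2h_0·M_0 + h_0·M_1 = 6(Δ_0 - g'(-1)) = -36 and h_1·M_1 + 2h_1·M_2 = 6(g'(3) - Δ_1) = 36.
Hence M_0 = -21/2, M_1 = 3, M_2 = 15/2.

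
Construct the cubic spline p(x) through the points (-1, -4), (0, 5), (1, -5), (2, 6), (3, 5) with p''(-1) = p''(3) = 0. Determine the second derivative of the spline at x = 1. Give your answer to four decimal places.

Put m_i = p'' at the i-th knot. Here h = (1, 1, 1, 1) and Δ = (9, -10, 11, -1), so the interior equations h_(i-1)·m_(i-1) + 2(h_(i-1)+h_i)·m_i + h_i·m_(i+1) = 6(Δ_i − Δ_(i-1)) read
  1·m_0 + 4·m_1 + 1·m_2 = 6(Δ_1 - Δ_0) = -114
  1·m_1 + 4·m_2 + 1·m_3 = 6(Δ_2 - Δ_1) = 126
  1·m_2 + 4·m_3 + 1·m_4 = 6(Δ_3 - Δ_2) = -72
Natural end conditions: m_0 = m_4 = 0.
Forward elimination and back-substitution give m_0 = 0, m_1 = -1143/28, m_2 = 345/7, m_3 = -849/28, m_4 = 0.

49.2857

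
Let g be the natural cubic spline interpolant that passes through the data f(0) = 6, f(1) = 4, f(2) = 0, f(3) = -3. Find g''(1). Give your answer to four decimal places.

-3.6000

With M_i denoting the second derivative at x_i, h_i = 1, 1, 1, and Δ_i = (y_(i+1) − y_i)/h_i = -2, -4, -3:
  1·M_0 + 4·M_1 + 1·M_2 = 6(Δ_1 - Δ_0) = -12
  1·M_1 + 4·M_2 + 1·M_3 = 6(Δ_2 - Δ_1) = 6
Natural end conditions: M_0 = M_3 = 0.
Solving: M_0 = 0, M_1 = -18/5, M_2 = 12/5, M_3 = 0.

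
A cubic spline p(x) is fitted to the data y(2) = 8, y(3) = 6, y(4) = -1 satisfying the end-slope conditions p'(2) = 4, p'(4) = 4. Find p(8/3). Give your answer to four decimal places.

With M_i denoting the second derivative at x_i, h_i = 1, 1, and Δ_i = (y_(i+1) − y_i)/h_i = -2, -7:
  1·M_0 + 4·M_1 + 1·M_2 = 6(Δ_1 - Δ_0) = -30
Clamped end conditions give two more equations: 2h_0·M_0 + h_0·M_1 = 6(Δ_0 - p'(2)) = -36 and h_1·M_1 + 2h_1·M_2 = 6(p'(4) - Δ_1) = 66.
Solving: M_0 = -21/2, M_1 = -15, M_2 = 81/2.
On [2, 3], p(x) = 8 + 4·(x - 2) - 21/4·(x - 2)² - 3/4·(x - 2)³.
With (x - 2) = 2/3: p(8/3) = 73/9.

8.1111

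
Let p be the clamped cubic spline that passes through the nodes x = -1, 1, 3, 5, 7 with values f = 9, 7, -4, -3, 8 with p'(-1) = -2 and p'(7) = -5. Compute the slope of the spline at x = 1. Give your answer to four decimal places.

-3.2054

Let M_i = p''(x_i). Step sizes h_i = 2, 2, 2, 2; slopes of the chords Δ_i = (y_(i+1) - y_i)/h_i = -1, -11/2, 1/2, 11/2.
  2·M_0 + 8·M_1 + 2·M_2 = 6(Δ_1 - Δ_0) = -27
  2·M_1 + 8·M_2 + 2·M_3 = 6(Δ_2 - Δ_1) = 36
  2·M_2 + 8·M_3 + 2·M_4 = 6(Δ_3 - Δ_2) = 30
Clamped end conditions give two more equations: 2h_0·M_0 + h_0·M_1 = 6(Δ_0 - p'(-1)) = 6 and h_3·M_3 + 2h_3·M_4 = 6(p'(7) - Δ_3) = -63.
Solving: M_0 = 471/112, M_1 = -303/56, M_2 = 63/16, M_3 = 429/56, M_4 = -2193/112.
On [1, 3], p'(x) = b_1 + 2c_1·(x - 1) + 3d_1·(x - 1)² with b_1 = Δ_1 - h_1(2M_1 + M_2)/6 = -359/112, c_1 = M_1/2 = -303/112, d_1 = (M_2 - M_1)/(6h_1) = 349/448. So p'(1) = -359/112.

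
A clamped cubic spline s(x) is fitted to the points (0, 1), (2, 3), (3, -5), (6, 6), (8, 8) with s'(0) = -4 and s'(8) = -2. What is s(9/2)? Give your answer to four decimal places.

Put M_i = s'' at the i-th knot. Here h = (2, 1, 3, 2) and Δ = (1, -8, 11/3, 1), so the interior equations h_(i-1)·M_(i-1) + 2(h_(i-1)+h_i)·M_i + h_i·M_(i+1) = 6(Δ_i − Δ_(i-1)) read
  2·M_0 + 6·M_1 + 1·M_2 = 6(Δ_1 - Δ_0) = -54
  1·M_1 + 8·M_2 + 3·M_3 = 6(Δ_2 - Δ_1) = 70
  3·M_2 + 10·M_3 + 2·M_4 = 6(Δ_3 - Δ_2) = -16
Clamped end conditions give two more equations: 2h_0·M_0 + h_0·M_1 = 6(Δ_0 - s'(0)) = 30 and h_3·M_3 + 2h_3·M_4 = 6(s'(8) - Δ_3) = -18.
Solving the tridiagonal system: M_0 = 47/3, M_1 = -49/3, M_2 = 38/3, M_3 = -5, M_4 = -2.
On [3, 6], s(x) = -5 - 13/2·(x - 3) + 19/3·(x - 3)² - 53/54·(x - 3)³.
With (x - 3) = 3/2: s(9/2) = -61/16.

-3.8125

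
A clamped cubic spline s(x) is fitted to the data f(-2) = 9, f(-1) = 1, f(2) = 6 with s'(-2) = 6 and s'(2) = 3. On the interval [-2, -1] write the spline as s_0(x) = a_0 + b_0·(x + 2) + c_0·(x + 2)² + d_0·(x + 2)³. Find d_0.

11

With σ_i denoting the second derivative at x_i, h_i = 1, 3, and Δ_i = (y_(i+1) − y_i)/h_i = -8, 5/3:
  1·σ_0 + 8·σ_1 + 3·σ_2 = 6(Δ_1 - Δ_0) = 58
Clamped end conditions give two more equations: 2h_0·σ_0 + h_0·σ_1 = 6(Δ_0 - s'(-2)) = -84 and h_1·σ_1 + 2h_1·σ_2 = 6(s'(2) - Δ_1) = 8.
Solving the tridiagonal system: σ_0 = -50, σ_1 = 16, σ_2 = -20/3.
On [-2, -1], with s_0(x) = a_0 + b_0·(x + 2) + c_0·(x + 2)² + d_0·(x + 2)³: c_0 = σ_0/2 = -25, d_0 = (σ_1 - σ_0)/(6h_0) = 11, b_0 = Δ_0 - h_0(2σ_0 + σ_1)/6 = 6.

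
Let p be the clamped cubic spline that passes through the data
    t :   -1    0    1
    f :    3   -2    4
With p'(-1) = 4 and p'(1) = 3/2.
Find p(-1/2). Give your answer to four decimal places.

With M_i denoting the second derivative at x_i, h_i = 1, 1, and Δ_i = (y_(i+1) − y_i)/h_i = -5, 6:
  1·M_0 + 4·M_1 + 1·M_2 = 6(Δ_1 - Δ_0) = 66
Clamped end conditions give two more equations: 2h_0·M_0 + h_0·M_1 = 6(Δ_0 - p'(-1)) = -54 and h_1·M_1 + 2h_1·M_2 = 6(p'(1) - Δ_1) = -27.
Forward elimination and back-substitution give M_0 = -179/4, M_1 = 71/2, M_2 = -125/4.
On [-1, 0], p(t) = 3 + 4·(t + 1) - 179/8·(t + 1)² + 107/8·(t + 1)³.
With (t + 1) = 1/2: p(-1/2) = 69/64.

1.0781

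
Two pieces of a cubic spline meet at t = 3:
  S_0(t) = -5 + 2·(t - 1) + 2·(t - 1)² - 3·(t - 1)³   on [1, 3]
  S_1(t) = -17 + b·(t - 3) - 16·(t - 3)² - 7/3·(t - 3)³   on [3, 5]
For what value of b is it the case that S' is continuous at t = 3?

S_0'(t) = 2 + 4·(t - 1) - 9·(t - 1)², so S_0'(3) = -26. On the right, S_1'(3) = b, so b = -26.

-26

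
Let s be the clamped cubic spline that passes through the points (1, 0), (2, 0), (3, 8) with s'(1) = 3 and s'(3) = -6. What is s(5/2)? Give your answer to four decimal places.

Let m_i = s''(x_i). Step sizes h_i = 1, 1; slopes of the chords Δ_i = (y_(i+1) - y_i)/h_i = 0, 8.
  1·m_0 + 4·m_1 + 1·m_2 = 6(Δ_1 - Δ_0) = 48
Clamped end conditions give two more equations: 2h_0·m_0 + h_0·m_1 = 6(Δ_0 - s'(1)) = -18 and h_1·m_1 + 2h_1·m_2 = 6(s'(3) - Δ_1) = -84.
Forward elimination and back-substitution give m_0 = -51/2, m_1 = 33, m_2 = -117/2.
On [2, 3], s(t) = 0 + 27/4·(t - 2) + 33/2·(t - 2)² - 61/4·(t - 2)³.
With (t - 2) = 1/2: s(5/2) = 179/32.

5.5938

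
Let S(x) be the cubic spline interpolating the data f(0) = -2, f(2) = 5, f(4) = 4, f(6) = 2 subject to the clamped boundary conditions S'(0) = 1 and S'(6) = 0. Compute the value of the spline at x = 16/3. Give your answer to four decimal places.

Write m_i for S''(x_i). With h_i = 2, 2, 2 and divided differences Δ_i = 7/2, -1/2, -1, the continuity of S' gives the tridiagonal system
  2·m_0 + 8·m_1 + 2·m_2 = 6(Δ_1 - Δ_0) = -24
  2·m_1 + 8·m_2 + 2·m_3 = 6(Δ_2 - Δ_1) = -3
Clamped end conditions give two more equations: 2h_0·m_0 + h_0·m_1 = 6(Δ_0 - S'(0)) = 15 and h_2·m_2 + 2h_2·m_3 = 6(S'(6) - Δ_2) = 6.
Forward elimination and back-substitution give m_0 = 91/15, m_1 = -139/30, m_2 = 7/15, m_3 = 19/15.
On [4, 6], S(x) = 4 - 26/15·(x - 4) + 7/30·(x - 4)² + 1/15·(x - 4)³.
With (x - 4) = 4/3: S(16/3) = 916/405.

2.2617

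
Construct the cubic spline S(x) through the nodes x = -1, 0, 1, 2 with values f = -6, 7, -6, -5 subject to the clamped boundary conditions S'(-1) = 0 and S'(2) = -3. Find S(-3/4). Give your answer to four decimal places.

-4.0719

Let σ_i = S''(x_i). Step sizes h_i = 1, 1, 1; slopes of the chords Δ_i = (y_(i+1) - y_i)/h_i = 13, -13, 1.
  1·σ_0 + 4·σ_1 + 1·σ_2 = 6(Δ_1 - Δ_0) = -156
  1·σ_1 + 4·σ_2 + 1·σ_3 = 6(Δ_2 - Δ_1) = 84
Clamped end conditions give two more equations: 2h_0·σ_0 + h_0·σ_1 = 6(Δ_0 - S'(-1)) = 78 and h_2·σ_2 + 2h_2·σ_3 = 6(S'(2) - Δ_2) = -24.
Forward elimination and back-substitution give σ_0 = 368/5, σ_1 = -346/5, σ_2 = 236/5, σ_3 = -178/5.
On [-1, 0], S(x) = -6 + 0·(x + 1) + 184/5·(x + 1)² - 119/5·(x + 1)³.
With (x + 1) = 1/4: S(-3/4) = -1303/320.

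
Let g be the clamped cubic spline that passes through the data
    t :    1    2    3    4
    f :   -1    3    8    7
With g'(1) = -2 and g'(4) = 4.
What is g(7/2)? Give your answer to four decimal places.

7.0250

Put M_i = g'' at the i-th knot. Here h = (1, 1, 1) and Δ = (4, 5, -1), so the interior equations h_(i-1)·M_(i-1) + 2(h_(i-1)+h_i)·M_i + h_i·M_(i+1) = 6(Δ_i − Δ_(i-1)) read
  1·M_0 + 4·M_1 + 1·M_2 = 6(Δ_1 - Δ_0) = 6
  1·M_1 + 4·M_2 + 1·M_3 = 6(Δ_2 - Δ_1) = -36
Clamped end conditions give two more equations: 2h_0·M_0 + h_0·M_1 = 6(Δ_0 - g'(1)) = 36 and h_2·M_2 + 2h_2·M_3 = 6(g'(4) - Δ_2) = 30.
Hence M_0 = 88/5, M_1 = 4/5, M_2 = -74/5, M_3 = 112/5.
On [3, 4], g(t) = 8 + 1/5·(t - 3) - 37/5·(t - 3)² + 31/5·(t - 3)³.
With (t - 3) = 1/2: g(7/2) = 281/40.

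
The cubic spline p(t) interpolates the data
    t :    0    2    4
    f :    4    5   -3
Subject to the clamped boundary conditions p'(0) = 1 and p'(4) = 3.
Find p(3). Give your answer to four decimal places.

With m_i denoting the second derivative at x_i, h_i = 2, 2, and Δ_i = (y_(i+1) − y_i)/h_i = 1/2, -4:
  2·m_0 + 8·m_1 + 2·m_2 = 6(Δ_1 - Δ_0) = -27
Clamped end conditions give two more equations: 2h_0·m_0 + h_0·m_1 = 6(Δ_0 - p'(0)) = -3 and h_1·m_1 + 2h_1·m_2 = 6(p'(4) - Δ_1) = 42.
Solving the tridiagonal system: m_0 = 25/8, m_1 = -31/4, m_2 = 115/8.
On [2, 4], p(t) = 5 - 29/8·(t - 2) - 31/8·(t - 2)² + 59/32·(t - 2)³.
With (t - 2) = 1: p(3) = -21/32.

-0.6563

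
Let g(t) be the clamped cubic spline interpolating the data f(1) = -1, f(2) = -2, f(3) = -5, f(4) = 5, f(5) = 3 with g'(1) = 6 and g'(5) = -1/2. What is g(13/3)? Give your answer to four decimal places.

Put σ_i = g'' at the i-th knot. Here h = (1, 1, 1, 1) and Δ = (-1, -3, 10, -2), so the interior equations h_(i-1)·σ_(i-1) + 2(h_(i-1)+h_i)·σ_i + h_i·σ_(i+1) = 6(Δ_i − Δ_(i-1)) read
  1·σ_0 + 4·σ_1 + 1·σ_2 = 6(Δ_1 - Δ_0) = -12
  1·σ_1 + 4·σ_2 + 1·σ_3 = 6(Δ_2 - Δ_1) = 78
  1·σ_2 + 4·σ_3 + 1·σ_4 = 6(Δ_3 - Δ_2) = -72
Clamped end conditions give two more equations: 2h_0·σ_0 + h_0·σ_1 = 6(Δ_0 - g'(1)) = -42 and h_3·σ_3 + 2h_3·σ_4 = 6(g'(5) - Δ_3) = 9.
Forward elimination and back-substitution give σ_0 = -1021/56, σ_1 = -155/28, σ_2 = 227/8, σ_3 = -839/28, σ_4 = 1091/56.
On [4, 5], g(t) = 5 + 531/112·(t - 4) - 839/56·(t - 4)² + 923/112·(t - 4)³.
With (t - 4) = 1/3: g(13/3) = 3947/756.

5.2209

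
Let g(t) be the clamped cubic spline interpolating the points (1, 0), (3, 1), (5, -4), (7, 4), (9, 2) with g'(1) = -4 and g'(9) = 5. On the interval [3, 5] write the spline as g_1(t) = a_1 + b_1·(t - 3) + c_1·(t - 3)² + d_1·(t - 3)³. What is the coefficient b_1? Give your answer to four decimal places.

-0.7857

With σ_i denoting the second derivative at x_i, h_i = 2, 2, 2, 2, and Δ_i = (y_(i+1) − y_i)/h_i = 1/2, -5/2, 4, -1:
  2·σ_0 + 8·σ_1 + 2·σ_2 = 6(Δ_1 - Δ_0) = -18
  2·σ_1 + 8·σ_2 + 2·σ_3 = 6(Δ_2 - Δ_1) = 39
  2·σ_2 + 8·σ_3 + 2·σ_4 = 6(Δ_3 - Δ_2) = -30
Clamped end conditions give two more equations: 2h_0·σ_0 + h_0·σ_1 = 6(Δ_0 - g'(1)) = 27 and h_3·σ_3 + 2h_3·σ_4 = 6(g'(9) - Δ_3) = 36.
Forward elimination and back-substitution give σ_0 = 72/7, σ_1 = -99/14, σ_2 = 9, σ_3 = -66/7, σ_4 = 96/7.
On [3, 5], with g_1(t) = a_1 + b_1·(t - 3) + c_1·(t - 3)² + d_1·(t - 3)³: c_1 = σ_1/2 = -99/28, d_1 = (σ_2 - σ_1)/(6h_1) = 75/56, b_1 = Δ_1 - h_1(2σ_1 + σ_2)/6 = -11/14.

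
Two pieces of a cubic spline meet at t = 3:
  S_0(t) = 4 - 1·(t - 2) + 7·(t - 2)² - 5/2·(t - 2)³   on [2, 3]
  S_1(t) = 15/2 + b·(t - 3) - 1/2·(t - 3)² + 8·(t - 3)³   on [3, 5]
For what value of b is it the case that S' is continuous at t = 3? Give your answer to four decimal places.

5.5000

S_0'(t) = -1 + 14·(t - 2) - 15/2·(t - 2)², so S_0'(3) = 11/2. On the right, S_1'(3) = b, so b = 11/2.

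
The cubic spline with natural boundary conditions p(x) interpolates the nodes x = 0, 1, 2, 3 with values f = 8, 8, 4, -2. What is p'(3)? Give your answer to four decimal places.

-6.2667

Let M_i = p''(x_i). Step sizes h_i = 1, 1, 1; slopes of the chords Δ_i = (y_(i+1) - y_i)/h_i = 0, -4, -6.
  1·M_0 + 4·M_1 + 1·M_2 = 6(Δ_1 - Δ_0) = -24
  1·M_1 + 4·M_2 + 1·M_3 = 6(Δ_2 - Δ_1) = -12
Natural end conditions: M_0 = M_3 = 0.
Forward elimination and back-substitution give M_0 = 0, M_1 = -28/5, M_2 = -8/5, M_3 = 0.
On [2, 3], p'(x) = b_2 + 2c_2·(x - 2) + 3d_2·(x - 2)² with b_2 = Δ_2 - h_2(2M_2 + M_3)/6 = -82/15, c_2 = M_2/2 = -4/5, d_2 = (M_3 - M_2)/(6h_2) = 4/15. So p'(3) = -94/15.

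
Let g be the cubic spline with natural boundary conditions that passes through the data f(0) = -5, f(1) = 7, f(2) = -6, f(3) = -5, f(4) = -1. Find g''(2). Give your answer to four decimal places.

With σ_i denoting the second derivative at x_i, h_i = 1, 1, 1, 1, and Δ_i = (y_(i+1) − y_i)/h_i = 12, -13, 1, 4:
  1·σ_0 + 4·σ_1 + 1·σ_2 = 6(Δ_1 - Δ_0) = -150
  1·σ_1 + 4·σ_2 + 1·σ_3 = 6(Δ_2 - Δ_1) = 84
  1·σ_2 + 4·σ_3 + 1·σ_4 = 6(Δ_3 - Δ_2) = 18
Natural end conditions: σ_0 = σ_4 = 0.
Hence σ_0 = 0, σ_1 = -321/7, σ_2 = 234/7, σ_3 = -27/7, σ_4 = 0.

33.4286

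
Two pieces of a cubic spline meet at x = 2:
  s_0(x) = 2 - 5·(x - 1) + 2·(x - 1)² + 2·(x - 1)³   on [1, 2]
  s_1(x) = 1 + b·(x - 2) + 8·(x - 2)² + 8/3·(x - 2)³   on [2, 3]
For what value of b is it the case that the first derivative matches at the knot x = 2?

5

s_0'(x) = -5 + 4·(x - 1) + 6·(x - 1)², so s_0'(2) = 5. On the right, s_1'(2) = b, so b = 5.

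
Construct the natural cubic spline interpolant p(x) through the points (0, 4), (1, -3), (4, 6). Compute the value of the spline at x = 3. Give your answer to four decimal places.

Write M_i for p''(x_i). With h_i = 1, 3 and divided differences Δ_i = -7, 3, the continuity of p' gives the tridiagonal system
  1·M_0 + 8·M_1 + 3·M_2 = 6(Δ_1 - Δ_0) = 60
Natural end conditions: M_0 = M_2 = 0.
Forward elimination and back-substitution give M_0 = 0, M_1 = 15/2, M_2 = 0.
On [1, 4], p(x) = -3 - 9/2·(x - 1) + 15/4·(x - 1)² - 5/12·(x - 1)³.
With (x - 1) = 2: p(3) = -1/3.

-0.3333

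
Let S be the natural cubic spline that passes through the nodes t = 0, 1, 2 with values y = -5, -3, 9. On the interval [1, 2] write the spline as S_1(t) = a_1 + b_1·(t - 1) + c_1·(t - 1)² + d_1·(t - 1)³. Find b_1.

7

Let M_i = S''(x_i). Step sizes h_i = 1, 1; slopes of the chords Δ_i = (y_(i+1) - y_i)/h_i = 2, 12.
  1·M_0 + 4·M_1 + 1·M_2 = 6(Δ_1 - Δ_0) = 60
Natural end conditions: M_0 = M_2 = 0.
Hence M_0 = 0, M_1 = 15, M_2 = 0.
On [1, 2], with S_1(t) = a_1 + b_1·(t - 1) + c_1·(t - 1)² + d_1·(t - 1)³: c_1 = M_1/2 = 15/2, d_1 = (M_2 - M_1)/(6h_1) = -5/2, b_1 = Δ_1 - h_1(2M_1 + M_2)/6 = 7.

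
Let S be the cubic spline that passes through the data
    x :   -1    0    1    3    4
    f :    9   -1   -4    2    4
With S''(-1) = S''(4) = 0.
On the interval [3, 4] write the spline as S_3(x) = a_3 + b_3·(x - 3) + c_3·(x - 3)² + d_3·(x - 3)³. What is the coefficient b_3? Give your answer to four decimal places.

2.9344

With m_i denoting the second derivative at x_i, h_i = 1, 1, 2, 1, and Δ_i = (y_(i+1) − y_i)/h_i = -10, -3, 3, 2:
  1·m_0 + 4·m_1 + 1·m_2 = 6(Δ_1 - Δ_0) = 42
  1·m_1 + 6·m_2 + 2·m_3 = 6(Δ_2 - Δ_1) = 36
  2·m_2 + 6·m_3 + 1·m_4 = 6(Δ_3 - Δ_2) = -6
Natural end conditions: m_0 = m_4 = 0.
Forward elimination and back-substitution give m_0 = 0, m_1 = 558/61, m_2 = 330/61, m_3 = -171/61, m_4 = 0.
On [3, 4], with S_3(x) = a_3 + b_3·(x - 3) + c_3·(x - 3)² + d_3·(x - 3)³: c_3 = m_3/2 = -171/122, d_3 = (m_4 - m_3)/(6h_3) = 57/122, b_3 = Δ_3 - h_3(2m_3 + m_4)/6 = 179/61.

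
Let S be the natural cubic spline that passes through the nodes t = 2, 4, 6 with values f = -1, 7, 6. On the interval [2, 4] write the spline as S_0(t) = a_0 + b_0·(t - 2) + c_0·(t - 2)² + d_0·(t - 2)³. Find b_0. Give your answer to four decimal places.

5.1250

Write σ_i for S''(x_i). With h_i = 2, 2 and divided differences Δ_i = 4, -1/2, the continuity of S' gives the tridiagonal system
  2·σ_0 + 8·σ_1 + 2·σ_2 = 6(Δ_1 - Δ_0) = -27
Natural end conditions: σ_0 = σ_2 = 0.
Solving: σ_0 = 0, σ_1 = -27/8, σ_2 = 0.
On [2, 4], with S_0(t) = a_0 + b_0·(t - 2) + c_0·(t - 2)² + d_0·(t - 2)³: c_0 = σ_0/2 = 0, d_0 = (σ_1 - σ_0)/(6h_0) = -9/32, b_0 = Δ_0 - h_0(2σ_0 + σ_1)/6 = 41/8.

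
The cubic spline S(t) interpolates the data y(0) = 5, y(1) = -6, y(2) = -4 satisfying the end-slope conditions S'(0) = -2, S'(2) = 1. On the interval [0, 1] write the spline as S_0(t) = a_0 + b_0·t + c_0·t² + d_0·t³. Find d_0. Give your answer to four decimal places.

Write σ_i for S''(x_i). With h_i = 1, 1 and divided differences Δ_i = -11, 2, the continuity of S' gives the tridiagonal system
  1·σ_0 + 4·σ_1 + 1·σ_2 = 6(Δ_1 - Δ_0) = 78
Clamped end conditions give two more equations: 2h_0·σ_0 + h_0·σ_1 = 6(Δ_0 - S'(0)) = -54 and h_1·σ_1 + 2h_1·σ_2 = 6(S'(2) - Δ_1) = -6.
Solving the tridiagonal system: σ_0 = -45, σ_1 = 36, σ_2 = -21.
On [0, 1], with S_0(t) = a_0 + b_0·t + c_0·t² + d_0·t³: c_0 = σ_0/2 = -45/2, d_0 = (σ_1 - σ_0)/(6h_0) = 27/2, b_0 = Δ_0 - h_0(2σ_0 + σ_1)/6 = -2.

13.5000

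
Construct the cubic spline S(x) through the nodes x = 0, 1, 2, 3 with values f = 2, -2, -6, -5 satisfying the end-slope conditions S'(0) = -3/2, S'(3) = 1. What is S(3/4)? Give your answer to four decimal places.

-0.6953

Let M_i = S''(x_i). Step sizes h_i = 1, 1, 1; slopes of the chords Δ_i = (y_(i+1) - y_i)/h_i = -4, -4, 1.
  1·M_0 + 4·M_1 + 1·M_2 = 6(Δ_1 - Δ_0) = 0
  1·M_1 + 4·M_2 + 1·M_3 = 6(Δ_2 - Δ_1) = 30
Clamped end conditions give two more equations: 2h_0·M_0 + h_0·M_1 = 6(Δ_0 - S'(0)) = -15 and h_2·M_2 + 2h_2·M_3 = 6(S'(3) - Δ_2) = 0.
Forward elimination and back-substitution give M_0 = -22/3, M_1 = -1/3, M_2 = 26/3, M_3 = -13/3.
On [0, 1], S(x) = 2 - 3/2·x - 11/3·x² + 7/6·x³.
With x = 3/4: S(3/4) = -89/128.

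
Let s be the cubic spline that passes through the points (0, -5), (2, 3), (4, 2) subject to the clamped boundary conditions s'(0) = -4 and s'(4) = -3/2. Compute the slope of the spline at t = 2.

4

With M_i denoting the second derivative at x_i, h_i = 2, 2, and Δ_i = (y_(i+1) − y_i)/h_i = 4, -1/2:
  2·M_0 + 8·M_1 + 2·M_2 = 6(Δ_1 - Δ_0) = -27
Clamped end conditions give two more equations: 2h_0·M_0 + h_0·M_1 = 6(Δ_0 - s'(0)) = 48 and h_1·M_1 + 2h_1·M_2 = 6(s'(4) - Δ_1) = -6.
Forward elimination and back-substitution give M_0 = 16, M_1 = -8, M_2 = 5/2.
On [2, 4], s'(t) = b_1 + 2c_1·(t - 2) + 3d_1·(t - 2)² with b_1 = Δ_1 - h_1(2M_1 + M_2)/6 = 4, c_1 = M_1/2 = -4, d_1 = (M_2 - M_1)/(6h_1) = 7/8. So s'(2) = 4.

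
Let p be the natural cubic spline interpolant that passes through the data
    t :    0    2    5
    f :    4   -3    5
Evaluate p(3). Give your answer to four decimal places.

Put M_i = p'' at the i-th knot. Here h = (2, 3) and Δ = (-7/2, 8/3), so the interior equations h_(i-1)·M_(i-1) + 2(h_(i-1)+h_i)·M_i + h_i·M_(i+1) = 6(Δ_i − Δ_(i-1)) read
  2·M_0 + 10·M_1 + 3·M_2 = 6(Δ_1 - Δ_0) = 37
Natural end conditions: M_0 = M_2 = 0.
Hence M_0 = 0, M_1 = 37/10, M_2 = 0.
On [2, 5], p(t) = -3 - 31/30·(t - 2) + 37/20·(t - 2)² - 37/180·(t - 2)³.
With (t - 2) = 1: p(3) = -43/18.

-2.3889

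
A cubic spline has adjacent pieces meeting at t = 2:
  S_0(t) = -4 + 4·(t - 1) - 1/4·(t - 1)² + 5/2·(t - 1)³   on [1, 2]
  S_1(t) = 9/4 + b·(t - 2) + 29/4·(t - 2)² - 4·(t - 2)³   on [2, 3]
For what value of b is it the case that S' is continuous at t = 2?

11

S_0'(t) = 4 - 1/2·(t - 1) + 15/2·(t - 1)², so S_0'(2) = 11. On the right, S_1'(2) = b, so b = 11.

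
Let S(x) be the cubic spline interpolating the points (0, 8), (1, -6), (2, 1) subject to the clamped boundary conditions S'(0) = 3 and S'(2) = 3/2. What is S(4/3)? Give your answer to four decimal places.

-5.2407

Write m_i for S''(x_i). With h_i = 1, 1 and divided differences Δ_i = -14, 7, the continuity of S' gives the tridiagonal system
  1·m_0 + 4·m_1 + 1·m_2 = 6(Δ_1 - Δ_0) = 126
Clamped end conditions give two more equations: 2h_0·m_0 + h_0·m_1 = 6(Δ_0 - S'(0)) = -102 and h_1·m_1 + 2h_1·m_2 = 6(S'(2) - Δ_1) = -33.
Hence m_0 = -333/4, m_1 = 129/2, m_2 = -195/4.
On [1, 2], S(x) = -6 - 51/8·(x - 1) + 129/4·(x - 1)² - 151/8·(x - 1)³.
With (x - 1) = 1/3: S(4/3) = -283/54.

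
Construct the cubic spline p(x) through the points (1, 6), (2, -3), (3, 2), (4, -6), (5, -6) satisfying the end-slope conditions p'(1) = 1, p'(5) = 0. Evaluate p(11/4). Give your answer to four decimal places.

1.0555

Put M_i = p'' at the i-th knot. Here h = (1, 1, 1, 1) and Δ = (-9, 5, -8, 0), so the interior equations h_(i-1)·M_(i-1) + 2(h_(i-1)+h_i)·M_i + h_i·M_(i+1) = 6(Δ_i − Δ_(i-1)) read
  1·M_0 + 4·M_1 + 1·M_2 = 6(Δ_1 - Δ_0) = 84
  1·M_1 + 4·M_2 + 1·M_3 = 6(Δ_2 - Δ_1) = -78
  1·M_2 + 4·M_3 + 1·M_4 = 6(Δ_3 - Δ_2) = 48
Clamped end conditions give two more equations: 2h_0·M_0 + h_0·M_1 = 6(Δ_0 - p'(1)) = -60 and h_3·M_3 + 2h_3·M_4 = 6(p'(5) - Δ_3) = 0.
Solving: M_0 = -1441/28, M_1 = 601/14, M_2 = -145/4, M_3 = 337/14, M_4 = -337/28.
On [2, 3], p(x) = -3 - 183/56·(x - 2) + 601/28·(x - 2)² - 739/56·(x - 2)³.
With (x - 2) = 3/4: p(11/4) = 3783/3584.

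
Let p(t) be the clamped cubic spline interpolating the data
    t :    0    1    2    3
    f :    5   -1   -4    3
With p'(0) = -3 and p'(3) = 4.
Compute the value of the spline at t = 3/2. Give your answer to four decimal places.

Put M_i = p'' at the i-th knot. Here h = (1, 1, 1) and Δ = (-6, -3, 7), so the interior equations h_(i-1)·M_(i-1) + 2(h_(i-1)+h_i)·M_i + h_i·M_(i+1) = 6(Δ_i − Δ_(i-1)) read
  1·M_0 + 4·M_1 + 1·M_2 = 6(Δ_1 - Δ_0) = 18
  1·M_1 + 4·M_2 + 1·M_3 = 6(Δ_2 - Δ_1) = 60
Clamped end conditions give two more equations: 2h_0·M_0 + h_0·M_1 = 6(Δ_0 - p'(0)) = -18 and h_2·M_2 + 2h_2·M_3 = 6(p'(3) - Δ_2) = -18.
Solving: M_0 = -152/15, M_1 = 34/15, M_2 = 286/15, M_3 = -278/15.
On [1, 2], p(t) = -1 - 104/15·(t - 1) + 17/15·(t - 1)² + 14/5·(t - 1)³.
With (t - 1) = 1/2: p(3/2) = -23/6.

-3.8333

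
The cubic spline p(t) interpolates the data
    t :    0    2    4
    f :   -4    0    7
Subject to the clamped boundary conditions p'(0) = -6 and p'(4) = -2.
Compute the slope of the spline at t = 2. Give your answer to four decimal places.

6.1250

With m_i denoting the second derivative at x_i, h_i = 2, 2, and Δ_i = (y_(i+1) − y_i)/h_i = 2, 7/2:
  2·m_0 + 8·m_1 + 2·m_2 = 6(Δ_1 - Δ_0) = 9
Clamped end conditions give two more equations: 2h_0·m_0 + h_0·m_1 = 6(Δ_0 - p'(0)) = 48 and h_1·m_1 + 2h_1·m_2 = 6(p'(4) - Δ_1) = -33.
Solving: m_0 = 95/8, m_1 = 1/4, m_2 = -67/8.
On [2, 4], p'(t) = b_1 + 2c_1·(t - 2) + 3d_1·(t - 2)² with b_1 = Δ_1 - h_1(2m_1 + m_2)/6 = 49/8, c_1 = m_1/2 = 1/8, d_1 = (m_2 - m_1)/(6h_1) = -23/32. So p'(2) = 49/8.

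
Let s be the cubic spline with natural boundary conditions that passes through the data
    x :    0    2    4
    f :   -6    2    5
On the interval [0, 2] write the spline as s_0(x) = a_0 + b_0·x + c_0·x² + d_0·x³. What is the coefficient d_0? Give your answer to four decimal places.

-0.1563

Write M_i for s''(x_i). With h_i = 2, 2 and divided differences Δ_i = 4, 3/2, the continuity of s' gives the tridiagonal system
  2·M_0 + 8·M_1 + 2·M_2 = 6(Δ_1 - Δ_0) = -15
Natural end conditions: M_0 = M_2 = 0.
Solving: M_0 = 0, M_1 = -15/8, M_2 = 0.
On [0, 2], with s_0(x) = a_0 + b_0·x + c_0·x² + d_0·x³: c_0 = M_0/2 = 0, d_0 = (M_1 - M_0)/(6h_0) = -5/32, b_0 = Δ_0 - h_0(2M_0 + M_1)/6 = 37/8.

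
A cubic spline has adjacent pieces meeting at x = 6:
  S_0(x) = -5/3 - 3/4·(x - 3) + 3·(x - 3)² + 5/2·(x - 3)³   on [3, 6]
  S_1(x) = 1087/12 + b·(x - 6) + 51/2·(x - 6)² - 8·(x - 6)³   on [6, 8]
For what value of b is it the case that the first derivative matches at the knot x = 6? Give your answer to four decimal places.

S_0'(x) = -3/4 + 6·(x - 3) + 15/2·(x - 3)², so S_0'(6) = 339/4. On the right, S_1'(6) = b, so b = 339/4.

84.7500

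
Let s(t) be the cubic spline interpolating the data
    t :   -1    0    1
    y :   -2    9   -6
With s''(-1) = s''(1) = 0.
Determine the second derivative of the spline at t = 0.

With σ_i denoting the second derivative at x_i, h_i = 1, 1, and Δ_i = (y_(i+1) − y_i)/h_i = 11, -15:
  1·σ_0 + 4·σ_1 + 1·σ_2 = 6(Δ_1 - Δ_0) = -156
Natural end conditions: σ_0 = σ_2 = 0.
Solving: σ_0 = 0, σ_1 = -39, σ_2 = 0.

-39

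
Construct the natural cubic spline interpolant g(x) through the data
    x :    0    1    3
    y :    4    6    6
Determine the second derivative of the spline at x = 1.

-2

Write M_i for g''(x_i). With h_i = 1, 2 and divided differences Δ_i = 2, 0, the continuity of g' gives the tridiagonal system
  1·M_0 + 6·M_1 + 2·M_2 = 6(Δ_1 - Δ_0) = -12
Natural end conditions: M_0 = M_2 = 0.
Solving: M_0 = 0, M_1 = -2, M_2 = 0.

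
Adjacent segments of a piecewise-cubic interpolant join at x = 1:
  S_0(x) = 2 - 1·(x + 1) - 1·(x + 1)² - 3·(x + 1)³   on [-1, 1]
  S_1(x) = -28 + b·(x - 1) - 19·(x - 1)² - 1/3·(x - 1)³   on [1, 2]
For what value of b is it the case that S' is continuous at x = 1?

-41

S_0'(x) = -1 - 2·(x + 1) - 9·(x + 1)², so S_0'(1) = -41. On the right, S_1'(1) = b, so b = -41.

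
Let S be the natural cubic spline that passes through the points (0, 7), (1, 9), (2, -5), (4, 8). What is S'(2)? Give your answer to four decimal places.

With σ_i denoting the second derivative at x_i, h_i = 1, 1, 2, and Δ_i = (y_(i+1) − y_i)/h_i = 2, -14, 13/2:
  1·σ_0 + 4·σ_1 + 1·σ_2 = 6(Δ_1 - Δ_0) = -96
  1·σ_1 + 6·σ_2 + 2·σ_3 = 6(Δ_2 - Δ_1) = 123
Natural end conditions: σ_0 = σ_3 = 0.
Solving: σ_0 = 0, σ_1 = -699/23, σ_2 = 588/23, σ_3 = 0.
On [2, 4], S'(x) = b_2 + 2c_2·(x - 2) + 3d_2·(x - 2)² with b_2 = Δ_2 - h_2(2σ_2 + σ_3)/6 = -485/46, c_2 = σ_2/2 = 294/23, d_2 = (σ_3 - σ_2)/(6h_2) = -49/23. So S'(2) = -485/46.

-10.5435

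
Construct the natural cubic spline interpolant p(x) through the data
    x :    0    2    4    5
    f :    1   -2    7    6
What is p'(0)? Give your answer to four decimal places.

Write M_i for p''(x_i). With h_i = 2, 2, 1 and divided differences Δ_i = -3/2, 9/2, -1, the continuity of p' gives the tridiagonal system
  2·M_0 + 8·M_1 + 2·M_2 = 6(Δ_1 - Δ_0) = 36
  2·M_1 + 6·M_2 + 1·M_3 = 6(Δ_2 - Δ_1) = -33
Natural end conditions: M_0 = M_3 = 0.
Forward elimination and back-substitution give M_0 = 0, M_1 = 141/22, M_2 = -84/11, M_3 = 0.
On [0, 2], p'(x) = b_0 + 2c_0·x + 3d_0·x² with b_0 = Δ_0 - h_0(2M_0 + M_1)/6 = -40/11, c_0 = M_0/2 = 0, d_0 = (M_1 - M_0)/(6h_0) = 47/88. So p'(0) = -40/11.

-3.6364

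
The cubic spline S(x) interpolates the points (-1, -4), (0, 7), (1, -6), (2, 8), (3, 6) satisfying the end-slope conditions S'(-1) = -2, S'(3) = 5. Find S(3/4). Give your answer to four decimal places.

With M_i denoting the second derivative at x_i, h_i = 1, 1, 1, 1, and Δ_i = (y_(i+1) − y_i)/h_i = 11, -13, 14, -2:
  1·M_0 + 4·M_1 + 1·M_2 = 6(Δ_1 - Δ_0) = -144
  1·M_1 + 4·M_2 + 1·M_3 = 6(Δ_2 - Δ_1) = 162
  1·M_2 + 4·M_3 + 1·M_4 = 6(Δ_3 - Δ_2) = -96
Clamped end conditions give two more equations: 2h_0·M_0 + h_0·M_1 = 6(Δ_0 - S'(-1)) = 78 and h_3·M_3 + 2h_3·M_4 = 6(S'(3) - Δ_3) = 42.
Solving the tridiagonal system: M_0 = 2113/28, M_1 = -1021/14, M_2 = 289/4, M_3 = -757/14, M_4 = 1345/28.
On [0, 1], S(x) = 7 - 41/56·x - 1021/28·x² + 1355/56·x³.
With x = 3/4: S(3/4) = -13807/3584.

-3.8524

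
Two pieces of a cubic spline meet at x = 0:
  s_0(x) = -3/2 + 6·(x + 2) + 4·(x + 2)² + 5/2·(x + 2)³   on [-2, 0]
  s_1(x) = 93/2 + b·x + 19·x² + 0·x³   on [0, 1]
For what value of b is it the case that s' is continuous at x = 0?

s_0'(x) = 6 + 8·(x + 2) + 15/2·(x + 2)², so s_0'(0) = 52. On the right, s_1'(0) = b, so b = 52.

52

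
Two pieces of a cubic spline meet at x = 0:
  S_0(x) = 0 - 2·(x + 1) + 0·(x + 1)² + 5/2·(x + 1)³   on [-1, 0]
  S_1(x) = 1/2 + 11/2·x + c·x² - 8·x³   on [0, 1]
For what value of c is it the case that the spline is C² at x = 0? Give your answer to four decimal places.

S_0''(x) = 0 + 15·(x + 1), so S_0''(0) = 15. On the right, S_1''(0) = 2c, so c = 15/2.

7.5000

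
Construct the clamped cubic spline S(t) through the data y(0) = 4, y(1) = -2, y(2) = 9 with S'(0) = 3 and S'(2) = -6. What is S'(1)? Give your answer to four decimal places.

With M_i denoting the second derivative at x_i, h_i = 1, 1, and Δ_i = (y_(i+1) − y_i)/h_i = -6, 11:
  1·M_0 + 4·M_1 + 1·M_2 = 6(Δ_1 - Δ_0) = 102
Clamped end conditions give two more equations: 2h_0·M_0 + h_0·M_1 = 6(Δ_0 - S'(0)) = -54 and h_1·M_1 + 2h_1·M_2 = 6(S'(2) - Δ_1) = -102.
Forward elimination and back-substitution give M_0 = -57, M_1 = 60, M_2 = -81.
On [1, 2], S'(t) = b_1 + 2c_1·(t - 1) + 3d_1·(t - 1)² with b_1 = Δ_1 - h_1(2M_1 + M_2)/6 = 9/2, c_1 = M_1/2 = 30, d_1 = (M_2 - M_1)/(6h_1) = -47/2. So S'(1) = 9/2.

4.5000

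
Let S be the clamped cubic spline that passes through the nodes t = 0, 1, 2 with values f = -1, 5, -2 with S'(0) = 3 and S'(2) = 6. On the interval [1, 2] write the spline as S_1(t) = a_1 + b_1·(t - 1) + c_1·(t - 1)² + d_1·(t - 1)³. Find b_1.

-3

Put σ_i = S'' at the i-th knot. Here h = (1, 1) and Δ = (6, -7), so the interior equations h_(i-1)·σ_(i-1) + 2(h_(i-1)+h_i)·σ_i + h_i·σ_(i+1) = 6(Δ_i − Δ_(i-1)) read
  1·σ_0 + 4·σ_1 + 1·σ_2 = 6(Δ_1 - Δ_0) = -78
Clamped end conditions give two more equations: 2h_0·σ_0 + h_0·σ_1 = 6(Δ_0 - S'(0)) = 18 and h_1·σ_1 + 2h_1·σ_2 = 6(S'(2) - Δ_1) = 78.
Solving: σ_0 = 30, σ_1 = -42, σ_2 = 60.
On [1, 2], with S_1(t) = a_1 + b_1·(t - 1) + c_1·(t - 1)² + d_1·(t - 1)³: c_1 = σ_1/2 = -21, d_1 = (σ_2 - σ_1)/(6h_1) = 17, b_1 = Δ_1 - h_1(2σ_1 + σ_2)/6 = -3.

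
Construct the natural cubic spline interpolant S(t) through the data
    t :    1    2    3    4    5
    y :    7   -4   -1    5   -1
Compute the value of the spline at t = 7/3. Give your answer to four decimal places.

-4.4418

Put M_i = S'' at the i-th knot. Here h = (1, 1, 1, 1) and Δ = (-11, 3, 6, -6), so the interior equations h_(i-1)·M_(i-1) + 2(h_(i-1)+h_i)·M_i + h_i·M_(i+1) = 6(Δ_i − Δ_(i-1)) read
  1·M_0 + 4·M_1 + 1·M_2 = 6(Δ_1 - Δ_0) = 84
  1·M_1 + 4·M_2 + 1·M_3 = 6(Δ_2 - Δ_1) = 18
  1·M_2 + 4·M_3 + 1·M_4 = 6(Δ_3 - Δ_2) = -72
Natural end conditions: M_0 = M_4 = 0.
Hence M_0 = 0, M_1 = 279/14, M_2 = 30/7, M_3 = -267/14, M_4 = 0.
On [2, 3], S(t) = -4 - 61/14·(t - 2) + 279/28·(t - 2)² - 73/28·(t - 2)³.
With (t - 2) = 1/3: S(7/3) = -1679/378.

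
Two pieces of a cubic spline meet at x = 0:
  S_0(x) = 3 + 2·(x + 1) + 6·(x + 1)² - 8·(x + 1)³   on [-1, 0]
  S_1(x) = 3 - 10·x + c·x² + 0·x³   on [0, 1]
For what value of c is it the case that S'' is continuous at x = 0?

S_0''(x) = 12 - 48·(x + 1), so S_0''(0) = -36. On the right, S_1''(0) = 2c, so c = -18.

-18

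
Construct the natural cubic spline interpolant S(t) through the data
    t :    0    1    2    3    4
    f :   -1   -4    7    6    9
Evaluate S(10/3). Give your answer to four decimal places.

With m_i denoting the second derivative at x_i, h_i = 1, 1, 1, 1, and Δ_i = (y_(i+1) − y_i)/h_i = -3, 11, -1, 3:
  1·m_0 + 4·m_1 + 1·m_2 = 6(Δ_1 - Δ_0) = 84
  1·m_1 + 4·m_2 + 1·m_3 = 6(Δ_2 - Δ_1) = -72
  1·m_2 + 4·m_3 + 1·m_4 = 6(Δ_3 - Δ_2) = 24
Natural end conditions: m_0 = m_4 = 0.
Solving: m_0 = 0, m_1 = 393/14, m_2 = -198/7, m_3 = 183/14, m_4 = 0.
On [3, 4], S(t) = 6 - 19/14·(t - 3) + 183/28·(t - 3)² - 61/28·(t - 3)³.
With (t - 3) = 1/3: S(10/3) = 2341/378.

6.1931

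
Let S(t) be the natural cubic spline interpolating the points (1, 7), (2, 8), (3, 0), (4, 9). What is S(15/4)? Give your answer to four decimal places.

5.5469

Put M_i = S'' at the i-th knot. Here h = (1, 1, 1) and Δ = (1, -8, 9), so the interior equations h_(i-1)·M_(i-1) + 2(h_(i-1)+h_i)·M_i + h_i·M_(i+1) = 6(Δ_i − Δ_(i-1)) read
  1·M_0 + 4·M_1 + 1·M_2 = 6(Δ_1 - Δ_0) = -54
  1·M_1 + 4·M_2 + 1·M_3 = 6(Δ_2 - Δ_1) = 102
Natural end conditions: M_0 = M_3 = 0.
Forward elimination and back-substitution give M_0 = 0, M_1 = -106/5, M_2 = 154/5, M_3 = 0.
On [3, 4], S(t) = 0 - 19/15·(t - 3) + 77/5·(t - 3)² - 77/15·(t - 3)³.
With (t - 3) = 3/4: S(15/4) = 355/64.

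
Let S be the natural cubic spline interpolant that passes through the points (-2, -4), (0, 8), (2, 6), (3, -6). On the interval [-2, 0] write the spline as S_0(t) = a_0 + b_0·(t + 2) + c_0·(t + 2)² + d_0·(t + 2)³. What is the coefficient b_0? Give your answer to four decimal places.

6.9091

Let m_i = S''(x_i). Step sizes h_i = 2, 2, 1; slopes of the chords Δ_i = (y_(i+1) - y_i)/h_i = 6, -1, -12.
  2·m_0 + 8·m_1 + 2·m_2 = 6(Δ_1 - Δ_0) = -42
  2·m_1 + 6·m_2 + 1·m_3 = 6(Δ_2 - Δ_1) = -66
Natural end conditions: m_0 = m_3 = 0.
Forward elimination and back-substitution give m_0 = 0, m_1 = -30/11, m_2 = -111/11, m_3 = 0.
On [-2, 0], with S_0(t) = a_0 + b_0·(t + 2) + c_0·(t + 2)² + d_0·(t + 2)³: c_0 = m_0/2 = 0, d_0 = (m_1 - m_0)/(6h_0) = -5/22, b_0 = Δ_0 - h_0(2m_0 + m_1)/6 = 76/11.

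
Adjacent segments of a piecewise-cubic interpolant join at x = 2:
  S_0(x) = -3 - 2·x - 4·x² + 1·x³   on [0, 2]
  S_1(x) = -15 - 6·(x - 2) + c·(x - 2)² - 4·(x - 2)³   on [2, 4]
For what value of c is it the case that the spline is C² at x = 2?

2

S_0''(x) = -8 + 6·x, so S_0''(2) = 4. On the right, S_1''(2) = 2c, so c = 2.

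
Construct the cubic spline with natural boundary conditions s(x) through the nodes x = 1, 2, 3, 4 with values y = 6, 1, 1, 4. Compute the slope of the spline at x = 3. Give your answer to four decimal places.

2.0667

Put σ_i = s'' at the i-th knot. Here h = (1, 1, 1) and Δ = (-5, 0, 3), so the interior equations h_(i-1)·σ_(i-1) + 2(h_(i-1)+h_i)·σ_i + h_i·σ_(i+1) = 6(Δ_i − Δ_(i-1)) read
  1·σ_0 + 4·σ_1 + 1·σ_2 = 6(Δ_1 - Δ_0) = 30
  1·σ_1 + 4·σ_2 + 1·σ_3 = 6(Δ_2 - Δ_1) = 18
Natural end conditions: σ_0 = σ_3 = 0.
Solving: σ_0 = 0, σ_1 = 34/5, σ_2 = 14/5, σ_3 = 0.
On [3, 4], s'(x) = b_2 + 2c_2·(x - 3) + 3d_2·(x - 3)² with b_2 = Δ_2 - h_2(2σ_2 + σ_3)/6 = 31/15, c_2 = σ_2/2 = 7/5, d_2 = (σ_3 - σ_2)/(6h_2) = -7/15. So s'(3) = 31/15.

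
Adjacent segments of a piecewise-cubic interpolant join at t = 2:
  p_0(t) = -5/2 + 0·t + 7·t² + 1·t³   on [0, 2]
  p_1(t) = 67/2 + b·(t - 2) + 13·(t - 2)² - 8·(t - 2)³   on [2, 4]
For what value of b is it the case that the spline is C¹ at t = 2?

40

p_0'(t) = 0 + 14·t + 3·t², so p_0'(2) = 40. On the right, p_1'(2) = b, so b = 40.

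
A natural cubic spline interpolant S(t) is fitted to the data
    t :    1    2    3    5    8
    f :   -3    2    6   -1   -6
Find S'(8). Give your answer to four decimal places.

With M_i denoting the second derivative at x_i, h_i = 1, 1, 2, 3, and Δ_i = (y_(i+1) − y_i)/h_i = 5, 4, -7/2, -5/3:
  1·M_0 + 4·M_1 + 1·M_2 = 6(Δ_1 - Δ_0) = -6
  1·M_1 + 6·M_2 + 2·M_3 = 6(Δ_2 - Δ_1) = -45
  2·M_2 + 10·M_3 + 3·M_4 = 6(Δ_3 - Δ_2) = 11
Natural end conditions: M_0 = M_4 = 0.
Hence M_0 = 0, M_1 = 68/107, M_2 = -914/107, M_3 = 601/214, M_4 = 0.
On [5, 8], S'(t) = b_3 + 2c_3·(t - 5) + 3d_3·(t - 5)² with b_3 = Δ_3 - h_3(2M_3 + M_4)/6 = -2873/642, c_3 = M_3/2 = 601/428, d_3 = (M_4 - M_3)/(6h_3) = -601/3852. So S'(8) = -337/1284.

-0.2625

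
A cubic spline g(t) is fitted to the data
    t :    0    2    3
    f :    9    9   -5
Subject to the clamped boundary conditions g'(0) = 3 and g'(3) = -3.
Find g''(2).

Let M_i = g''(x_i). Step sizes h_i = 2, 1; slopes of the chords Δ_i = (y_(i+1) - y_i)/h_i = 0, -14.
  2·M_0 + 6·M_1 + 1·M_2 = 6(Δ_1 - Δ_0) = -84
Clamped end conditions give two more equations: 2h_0·M_0 + h_0·M_1 = 6(Δ_0 - g'(0)) = -18 and h_1·M_1 + 2h_1·M_2 = 6(g'(3) - Δ_1) = 66.
Solving the tridiagonal system: M_0 = 15/2, M_1 = -24, M_2 = 45.

-24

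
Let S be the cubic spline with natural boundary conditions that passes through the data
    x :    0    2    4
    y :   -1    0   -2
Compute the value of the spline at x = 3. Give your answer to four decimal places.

Put m_i = S'' at the i-th knot. Here h = (2, 2) and Δ = (1/2, -1), so the interior equations h_(i-1)·m_(i-1) + 2(h_(i-1)+h_i)·m_i + h_i·m_(i+1) = 6(Δ_i − Δ_(i-1)) read
  2·m_0 + 8·m_1 + 2·m_2 = 6(Δ_1 - Δ_0) = -9
Natural end conditions: m_0 = m_2 = 0.
Forward elimination and back-substitution give m_0 = 0, m_1 = -9/8, m_2 = 0.
On [2, 4], S(x) = 0 - 1/4·(x - 2) - 9/16·(x - 2)² + 3/32·(x - 2)³.
With (x - 2) = 1: S(3) = -23/32.

-0.7188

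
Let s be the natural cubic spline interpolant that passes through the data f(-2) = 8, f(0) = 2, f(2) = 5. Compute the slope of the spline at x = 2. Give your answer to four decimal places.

Let m_i = s''(x_i). Step sizes h_i = 2, 2; slopes of the chords Δ_i = (y_(i+1) - y_i)/h_i = -3, 3/2.
  2·m_0 + 8·m_1 + 2·m_2 = 6(Δ_1 - Δ_0) = 27
Natural end conditions: m_0 = m_2 = 0.
Hence m_0 = 0, m_1 = 27/8, m_2 = 0.
On [0, 2], s'(x) = b_1 + 2c_1·x + 3d_1·x² with b_1 = Δ_1 - h_1(2m_1 + m_2)/6 = -3/4, c_1 = m_1/2 = 27/16, d_1 = (m_2 - m_1)/(6h_1) = -9/32. So s'(2) = 21/8.

2.6250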